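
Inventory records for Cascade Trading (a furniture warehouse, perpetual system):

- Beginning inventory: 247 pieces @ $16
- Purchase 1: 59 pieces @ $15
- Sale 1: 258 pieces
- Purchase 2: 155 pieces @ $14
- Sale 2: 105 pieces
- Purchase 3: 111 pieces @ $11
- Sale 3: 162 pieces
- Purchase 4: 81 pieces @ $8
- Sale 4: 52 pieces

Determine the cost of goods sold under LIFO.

COGS = $7,892

Sale 1 (258) [LIFO — newest first]: 59 @ $15 + 199 @ $16 = $4,069
Sale 2 (105) [LIFO — newest first]: 105 @ $14 = $1,470
Sale 3 (162) [LIFO — newest first]: 111 @ $11 + 50 @ $14 + 1 @ $16 = $1,937
Sale 4 (52) [LIFO — newest first]: 52 @ $8 = $416
Total COGS = $4,069 + $1,470 + $1,937 + $416 = $7,892
Ending inventory: 47 @ $16 + 29 @ $8 = $984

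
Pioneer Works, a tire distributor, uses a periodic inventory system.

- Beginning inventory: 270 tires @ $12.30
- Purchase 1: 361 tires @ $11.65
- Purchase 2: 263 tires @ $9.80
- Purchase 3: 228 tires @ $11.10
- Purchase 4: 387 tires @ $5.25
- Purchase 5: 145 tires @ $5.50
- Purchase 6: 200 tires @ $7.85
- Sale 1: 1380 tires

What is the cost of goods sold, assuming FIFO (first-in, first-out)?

COGS = $13,989.35

Sale 1 (1380) [FIFO — oldest first]: 270 @ $12.30 + 361 @ $11.65 + 263 @ $9.80 + 228 @ $11.10 + 258 @ $5.25 = $13,989.35
Ending inventory: 129 @ $5.25 + 145 @ $5.50 + 200 @ $7.85 = $3,044.75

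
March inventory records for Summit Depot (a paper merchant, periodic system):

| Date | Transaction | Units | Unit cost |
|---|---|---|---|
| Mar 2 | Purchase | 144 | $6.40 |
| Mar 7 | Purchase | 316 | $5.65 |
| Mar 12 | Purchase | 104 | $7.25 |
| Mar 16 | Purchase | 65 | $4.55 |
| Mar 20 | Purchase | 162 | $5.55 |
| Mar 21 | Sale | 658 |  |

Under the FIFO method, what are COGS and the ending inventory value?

Mar 21, 658 sold [FIFO — oldest first]: 144 @ $6.40 + 316 @ $5.65 + 104 @ $7.25 + 65 @ $4.55 + 29 @ $5.55 = $3,917.70
Ending inventory: 133 @ $5.55 = $738.15

COGS = $3,917.70; ending inventory = $738.15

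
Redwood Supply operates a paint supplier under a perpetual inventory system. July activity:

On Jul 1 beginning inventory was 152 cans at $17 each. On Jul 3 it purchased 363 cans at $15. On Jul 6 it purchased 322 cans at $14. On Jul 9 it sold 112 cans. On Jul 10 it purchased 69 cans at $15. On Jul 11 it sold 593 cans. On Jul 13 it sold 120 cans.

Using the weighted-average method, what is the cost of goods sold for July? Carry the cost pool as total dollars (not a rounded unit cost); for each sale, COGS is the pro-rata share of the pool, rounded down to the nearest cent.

COGS = $12,358.58

After Jul 1: 152 on hand, pool $2,584.00 (≈ $17.0000 each)
After Jul 3: 515 on hand, pool $8,029.00 (≈ $15.5903 each)
After Jul 6: 837 on hand, pool $12,537.00 (≈ $14.9785 each)
Jul 9, sell 112: 112/837 × $12,537.00 → $1,677.59
After Jul 10: 794 on hand, pool $11,894.41 (≈ $14.9804 each)
Jul 11, sell 593: 593/794 × $11,894.41 → $8,883.35
Jul 13, sell 120: 120/201 × $3,011.06 → $1,797.64
Total COGS = $1,677.59 + $8,883.35 + $1,797.64 = $12,358.58
Ending inventory (cost pool remaining) = $1,213.42
Check: goods available $13,572.00 = COGS $12,358.58 + ending $1,213.42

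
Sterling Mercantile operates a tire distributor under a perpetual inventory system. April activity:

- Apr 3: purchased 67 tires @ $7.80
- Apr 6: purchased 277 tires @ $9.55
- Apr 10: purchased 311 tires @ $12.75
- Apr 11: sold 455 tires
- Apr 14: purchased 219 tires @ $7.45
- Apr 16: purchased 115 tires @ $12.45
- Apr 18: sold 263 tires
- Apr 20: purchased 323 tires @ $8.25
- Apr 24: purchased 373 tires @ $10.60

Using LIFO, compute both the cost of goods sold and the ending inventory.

COGS = $7,874.80; ending inventory = $8,940.25

Apr 11, 455 sold [LIFO — newest first]: 311 @ $12.75 + 144 @ $9.55 = $5,340.45
Apr 18, 263 sold [LIFO — newest first]: 115 @ $12.45 + 148 @ $7.45 = $2,534.35
Total COGS = $5,340.45 + $2,534.35 = $7,874.80
Ending inventory: 67 @ $7.80 + 133 @ $9.55 + 71 @ $7.45 + 323 @ $8.25 + 373 @ $10.60 = $8,940.25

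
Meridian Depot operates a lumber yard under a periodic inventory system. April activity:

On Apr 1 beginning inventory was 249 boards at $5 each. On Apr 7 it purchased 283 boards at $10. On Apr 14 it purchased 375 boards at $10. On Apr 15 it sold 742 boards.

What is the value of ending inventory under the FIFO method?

Apr 15, 742 sold [FIFO — oldest first]: 249 @ $5 + 283 @ $10 + 210 @ $10 = $6,175
Ending inventory: 165 @ $10 = $1,650
Check: goods available $7,825 = COGS $6,175 + ending $1,650

Ending inventory = $1,650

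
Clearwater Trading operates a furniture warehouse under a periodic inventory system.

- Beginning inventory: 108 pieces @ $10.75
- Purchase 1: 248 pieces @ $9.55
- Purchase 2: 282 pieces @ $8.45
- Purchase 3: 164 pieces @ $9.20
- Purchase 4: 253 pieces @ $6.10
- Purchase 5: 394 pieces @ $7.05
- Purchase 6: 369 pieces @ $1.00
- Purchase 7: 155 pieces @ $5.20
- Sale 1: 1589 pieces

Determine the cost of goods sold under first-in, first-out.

COGS = $11,882.10

Sale 1 (1589) [FIFO — oldest first]: 108 @ $10.75 + 248 @ $9.55 + 282 @ $8.45 + 164 @ $9.20 + 253 @ $6.10 + 394 @ $7.05 + 140 @ $1.00 = $11,882.10
Ending inventory: 229 @ $1.00 + 155 @ $5.20 = $1,035.00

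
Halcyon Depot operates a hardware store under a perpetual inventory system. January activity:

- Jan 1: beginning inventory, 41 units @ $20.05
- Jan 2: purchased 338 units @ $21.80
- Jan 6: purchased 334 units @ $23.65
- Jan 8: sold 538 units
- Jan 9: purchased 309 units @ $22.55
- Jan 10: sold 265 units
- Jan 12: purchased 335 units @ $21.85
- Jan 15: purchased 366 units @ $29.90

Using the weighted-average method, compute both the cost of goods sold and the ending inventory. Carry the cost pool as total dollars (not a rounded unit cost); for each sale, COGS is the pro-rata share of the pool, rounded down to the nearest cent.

After Jan 1: 41 on hand, pool $822.05 (≈ $20.0500 each)
After Jan 2: 379 on hand, pool $8,190.45 (≈ $21.6107 each)
After Jan 6: 713 on hand, pool $16,089.55 (≈ $22.5660 each)
Jan 8, sell 538: 538/713 × $16,089.55 → $12,140.50
After Jan 9: 484 on hand, pool $10,917.00 (≈ $22.5558 each)
Jan 10, sell 265: 265/484 × $10,917.00 → $5,977.28
After Jan 12: 554 on hand, pool $12,259.47 (≈ $22.1290 each)
After Jan 15: 920 on hand, pool $23,202.87 (≈ $25.2205 each)
Total COGS = $12,140.50 + $5,977.28 = $18,117.78
Ending inventory (cost pool remaining) = $23,202.87

COGS = $18,117.78; ending inventory = $23,202.87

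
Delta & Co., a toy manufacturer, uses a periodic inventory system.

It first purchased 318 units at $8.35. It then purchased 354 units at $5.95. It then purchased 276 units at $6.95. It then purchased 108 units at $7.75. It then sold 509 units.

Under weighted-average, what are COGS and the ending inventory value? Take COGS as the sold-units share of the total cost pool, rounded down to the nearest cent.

COGS = $3,623.15; ending inventory = $3,893.65

Sale 1, sell 509: 509/1056 × $7,516.80 → $3,623.15
Ending inventory (cost pool remaining) = $3,893.65
Check: goods available $7,516.80 = COGS $3,623.15 + ending $3,893.65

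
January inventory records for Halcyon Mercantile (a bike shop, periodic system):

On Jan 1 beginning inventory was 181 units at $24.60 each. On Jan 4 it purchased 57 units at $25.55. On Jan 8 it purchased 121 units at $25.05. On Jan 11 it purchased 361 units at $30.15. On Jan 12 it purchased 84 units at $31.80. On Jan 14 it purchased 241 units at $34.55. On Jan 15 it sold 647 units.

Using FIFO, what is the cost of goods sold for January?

Jan 15, 647 sold [FIFO — oldest first]: 181 @ $24.60 + 57 @ $25.55 + 121 @ $25.05 + 288 @ $30.15 = $17,623.20
Ending inventory: 73 @ $30.15 + 84 @ $31.80 + 241 @ $34.55 = $13,198.70

COGS = $17,623.20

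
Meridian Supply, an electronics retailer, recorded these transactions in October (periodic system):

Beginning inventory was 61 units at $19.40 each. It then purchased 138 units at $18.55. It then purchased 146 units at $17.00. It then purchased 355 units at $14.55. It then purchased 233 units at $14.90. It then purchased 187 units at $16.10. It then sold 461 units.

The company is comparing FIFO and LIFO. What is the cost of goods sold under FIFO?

FIFO COGS: 61 @ $19.40 + 138 @ $18.55 + 146 @ $17.00 + 116 @ $14.55 = $7,913.10
LIFO COGS: 187 @ $16.10 + 233 @ $14.90 + 41 @ $14.55 = $7,078.95

COGS = $7,913.10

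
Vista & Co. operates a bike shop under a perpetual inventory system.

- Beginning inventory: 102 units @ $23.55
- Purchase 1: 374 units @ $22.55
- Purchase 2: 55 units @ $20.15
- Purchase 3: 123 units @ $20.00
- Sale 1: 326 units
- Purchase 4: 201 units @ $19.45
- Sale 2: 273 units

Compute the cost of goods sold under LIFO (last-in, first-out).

COGS = $12,438.70

Sale 1 (326) [LIFO — newest first]: 123 @ $20.00 + 55 @ $20.15 + 148 @ $22.55 = $6,905.65
Sale 2 (273) [LIFO — newest first]: 201 @ $19.45 + 72 @ $22.55 = $5,533.05
Total COGS = $6,905.65 + $5,533.05 = $12,438.70
Ending inventory: 102 @ $23.55 + 154 @ $22.55 = $5,874.80
Check: goods available $18,313.50 = COGS $12,438.70 + ending $5,874.80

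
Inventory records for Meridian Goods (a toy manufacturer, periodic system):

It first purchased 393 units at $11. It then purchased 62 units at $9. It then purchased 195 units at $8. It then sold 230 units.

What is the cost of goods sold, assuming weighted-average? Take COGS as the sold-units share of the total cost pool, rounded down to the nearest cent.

Sale 1, sell 230: 230/650 × $6,441.00 → $2,279.12
Ending inventory (cost pool remaining) = $4,161.88

COGS = $2,279.12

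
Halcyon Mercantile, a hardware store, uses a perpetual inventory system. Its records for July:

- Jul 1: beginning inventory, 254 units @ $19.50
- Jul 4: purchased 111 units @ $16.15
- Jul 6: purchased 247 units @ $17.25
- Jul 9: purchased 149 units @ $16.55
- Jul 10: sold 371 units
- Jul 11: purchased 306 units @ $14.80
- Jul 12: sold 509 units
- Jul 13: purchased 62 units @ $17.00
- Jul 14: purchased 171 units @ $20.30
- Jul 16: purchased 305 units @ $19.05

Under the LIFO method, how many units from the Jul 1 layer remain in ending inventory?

187

Jul 10, 371 sold [LIFO — newest first]: 149 @ $16.55 + 222 @ $17.25 = $6,295.45
Jul 12, 509 sold [LIFO — newest first]: 306 @ $14.80 + 25 @ $17.25 + 111 @ $16.15 + 67 @ $19.50 = $8,059.20
Total COGS = $6,295.45 + $8,059.20 = $14,354.65
Ending inventory: 187 @ $19.50 + 62 @ $17.00 + 171 @ $20.30 + 305 @ $19.05 = $13,982.05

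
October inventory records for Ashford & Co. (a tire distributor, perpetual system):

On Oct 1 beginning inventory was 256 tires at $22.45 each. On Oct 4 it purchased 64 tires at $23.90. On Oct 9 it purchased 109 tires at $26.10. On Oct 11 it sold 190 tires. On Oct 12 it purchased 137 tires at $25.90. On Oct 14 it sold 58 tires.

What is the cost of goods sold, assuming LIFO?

COGS = $6,258.35

Oct 11, 190 sold [LIFO — newest first]: 109 @ $26.10 + 64 @ $23.90 + 17 @ $22.45 = $4,756.15
Oct 14, 58 sold [LIFO — newest first]: 58 @ $25.90 = $1,502.20
Total COGS = $4,756.15 + $1,502.20 = $6,258.35
Ending inventory: 239 @ $22.45 + 79 @ $25.90 = $7,411.65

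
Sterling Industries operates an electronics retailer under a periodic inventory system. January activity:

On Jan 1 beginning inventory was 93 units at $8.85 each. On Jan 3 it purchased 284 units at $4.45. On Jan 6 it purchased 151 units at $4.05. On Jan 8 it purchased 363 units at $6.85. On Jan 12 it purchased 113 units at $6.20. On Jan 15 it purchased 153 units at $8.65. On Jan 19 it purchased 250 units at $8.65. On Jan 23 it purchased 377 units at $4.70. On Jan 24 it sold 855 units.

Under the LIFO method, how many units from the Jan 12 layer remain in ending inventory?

38

Jan 24, 855 sold [LIFO — newest first]: 377 @ $4.70 + 250 @ $8.65 + 153 @ $8.65 + 75 @ $6.20 = $5,722.85
Ending inventory: 93 @ $8.85 + 284 @ $4.45 + 151 @ $4.05 + 363 @ $6.85 + 38 @ $6.20 = $5,420.55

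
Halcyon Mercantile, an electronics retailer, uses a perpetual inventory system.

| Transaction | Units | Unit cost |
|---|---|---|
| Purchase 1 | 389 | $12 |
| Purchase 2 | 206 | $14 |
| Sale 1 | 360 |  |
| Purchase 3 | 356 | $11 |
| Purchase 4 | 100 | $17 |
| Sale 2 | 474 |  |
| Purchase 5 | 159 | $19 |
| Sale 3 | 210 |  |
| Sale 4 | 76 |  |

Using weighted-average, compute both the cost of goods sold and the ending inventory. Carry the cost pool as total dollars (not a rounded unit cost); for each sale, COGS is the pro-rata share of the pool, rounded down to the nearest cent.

COGS = $14,819.53; ending inventory = $1,369.47

After Purchase 1: 389 on hand, pool $4,668.00 (≈ $12.0000 each)
After Purchase 2: 595 on hand, pool $7,552.00 (≈ $12.6924 each)
Sale 1, sell 360: 360/595 × $7,552.00 → $4,569.27
After Purchase 3: 591 on hand, pool $6,898.73 (≈ $11.6730 each)
After Purchase 4: 691 on hand, pool $8,598.73 (≈ $12.4439 each)
Sale 2, sell 474: 474/691 × $8,598.73 → $5,898.40
After Purchase 5: 376 on hand, pool $5,721.33 (≈ $15.2163 each)
Sale 3, sell 210: 210/376 × $5,721.33 → $3,195.42
Sale 4, sell 76: 76/166 × $2,525.91 → $1,156.44
Total COGS = $4,569.27 + $5,898.40 + $3,195.42 + $1,156.44 = $14,819.53
Ending inventory (cost pool remaining) = $1,369.47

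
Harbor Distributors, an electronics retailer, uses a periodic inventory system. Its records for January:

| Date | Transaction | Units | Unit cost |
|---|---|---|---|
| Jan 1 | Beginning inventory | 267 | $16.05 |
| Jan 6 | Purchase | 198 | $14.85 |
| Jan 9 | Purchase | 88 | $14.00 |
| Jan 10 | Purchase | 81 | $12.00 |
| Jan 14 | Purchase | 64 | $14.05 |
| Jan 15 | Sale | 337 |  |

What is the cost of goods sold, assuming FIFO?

Jan 15, 337 sold [FIFO — oldest first]: 267 @ $16.05 + 70 @ $14.85 = $5,324.85
Ending inventory: 128 @ $14.85 + 88 @ $14.00 + 81 @ $12.00 + 64 @ $14.05 = $5,004.00

COGS = $5,324.85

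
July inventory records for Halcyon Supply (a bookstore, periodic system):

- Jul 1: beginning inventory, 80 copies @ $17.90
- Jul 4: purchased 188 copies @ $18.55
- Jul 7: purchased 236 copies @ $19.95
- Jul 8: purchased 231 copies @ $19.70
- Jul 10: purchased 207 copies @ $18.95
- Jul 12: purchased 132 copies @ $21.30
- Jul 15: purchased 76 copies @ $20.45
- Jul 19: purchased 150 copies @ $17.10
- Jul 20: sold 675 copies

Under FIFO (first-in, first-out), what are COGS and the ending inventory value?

Jul 20, 675 sold [FIFO — oldest first]: 80 @ $17.90 + 188 @ $18.55 + 236 @ $19.95 + 171 @ $19.70 = $12,996.30
Ending inventory: 60 @ $19.70 + 207 @ $18.95 + 132 @ $21.30 + 76 @ $20.45 + 150 @ $17.10 = $12,035.45

COGS = $12,996.30; ending inventory = $12,035.45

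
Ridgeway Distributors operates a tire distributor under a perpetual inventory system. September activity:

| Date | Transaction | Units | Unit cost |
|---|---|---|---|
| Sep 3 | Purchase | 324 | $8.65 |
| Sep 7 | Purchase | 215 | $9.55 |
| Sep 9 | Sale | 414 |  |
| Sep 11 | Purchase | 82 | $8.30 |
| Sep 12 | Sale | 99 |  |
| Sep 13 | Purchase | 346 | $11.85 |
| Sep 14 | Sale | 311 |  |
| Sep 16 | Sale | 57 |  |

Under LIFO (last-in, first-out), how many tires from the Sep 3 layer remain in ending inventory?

Sep 9, 414 sold [LIFO — newest first]: 215 @ $9.55 + 199 @ $8.65 = $3,774.60
Sep 12, 99 sold [LIFO — newest first]: 82 @ $8.30 + 17 @ $8.65 = $827.65
Sep 14, 311 sold [LIFO — newest first]: 311 @ $11.85 = $3,685.35
Sep 16, 57 sold [LIFO — newest first]: 35 @ $11.85 + 22 @ $8.65 = $605.05
Total COGS = $3,774.60 + $827.65 + $3,685.35 + $605.05 = $8,892.65
Ending inventory: 86 @ $8.65 = $743.90
Check: goods available $9,636.55 = COGS $8,892.65 + ending $743.90

86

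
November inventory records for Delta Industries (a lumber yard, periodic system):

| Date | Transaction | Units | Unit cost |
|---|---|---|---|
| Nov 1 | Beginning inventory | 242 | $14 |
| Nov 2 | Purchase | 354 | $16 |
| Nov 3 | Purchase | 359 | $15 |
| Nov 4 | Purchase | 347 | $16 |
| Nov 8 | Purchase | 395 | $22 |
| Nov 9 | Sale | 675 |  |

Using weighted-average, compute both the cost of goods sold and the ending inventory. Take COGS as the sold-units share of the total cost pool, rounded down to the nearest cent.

COGS = $11,407.38; ending inventory = $17,271.62

Nov 9, sell 675: 675/1697 × $28,679.00 → $11,407.38
Ending inventory (cost pool remaining) = $17,271.62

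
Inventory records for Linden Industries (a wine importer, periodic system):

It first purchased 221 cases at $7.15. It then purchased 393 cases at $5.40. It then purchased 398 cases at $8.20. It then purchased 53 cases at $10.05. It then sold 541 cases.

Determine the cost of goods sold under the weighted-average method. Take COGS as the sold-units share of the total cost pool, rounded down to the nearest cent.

COGS = $3,809.14

Sale 1, sell 541: 541/1065 × $7,498.60 → $3,809.14
Ending inventory (cost pool remaining) = $3,689.46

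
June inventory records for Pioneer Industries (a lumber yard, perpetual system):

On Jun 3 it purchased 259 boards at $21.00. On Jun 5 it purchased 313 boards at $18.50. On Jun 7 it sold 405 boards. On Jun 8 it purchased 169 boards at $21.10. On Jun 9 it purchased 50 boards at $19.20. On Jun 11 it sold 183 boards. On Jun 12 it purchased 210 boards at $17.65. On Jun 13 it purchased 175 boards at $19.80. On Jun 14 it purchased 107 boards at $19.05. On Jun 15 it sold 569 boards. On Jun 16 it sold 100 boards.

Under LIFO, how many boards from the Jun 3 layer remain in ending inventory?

Jun 7, 405 sold [LIFO — newest first]: 313 @ $18.50 + 92 @ $21.00 = $7,722.50
Jun 11, 183 sold [LIFO — newest first]: 50 @ $19.20 + 133 @ $21.10 = $3,766.30
Jun 15, 569 sold [LIFO — newest first]: 107 @ $19.05 + 175 @ $19.80 + 210 @ $17.65 + 36 @ $21.10 + 41 @ $21.00 = $10,830.45
Jun 16, 100 sold [LIFO — newest first]: 100 @ $21.00 = $2,100.00
Total COGS = $7,722.50 + $3,766.30 + $10,830.45 + $2,100.00 = $24,419.25
Ending inventory: 26 @ $21.00 = $546.00

26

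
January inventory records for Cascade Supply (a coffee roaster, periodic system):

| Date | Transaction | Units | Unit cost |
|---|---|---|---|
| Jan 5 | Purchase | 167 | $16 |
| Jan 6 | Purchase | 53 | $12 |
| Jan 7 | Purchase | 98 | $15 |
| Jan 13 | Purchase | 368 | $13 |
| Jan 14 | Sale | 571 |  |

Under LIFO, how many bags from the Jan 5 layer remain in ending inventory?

115

Jan 14, 571 sold [LIFO — newest first]: 368 @ $13 + 98 @ $15 + 53 @ $12 + 52 @ $16 = $7,722
Ending inventory: 115 @ $16 = $1,840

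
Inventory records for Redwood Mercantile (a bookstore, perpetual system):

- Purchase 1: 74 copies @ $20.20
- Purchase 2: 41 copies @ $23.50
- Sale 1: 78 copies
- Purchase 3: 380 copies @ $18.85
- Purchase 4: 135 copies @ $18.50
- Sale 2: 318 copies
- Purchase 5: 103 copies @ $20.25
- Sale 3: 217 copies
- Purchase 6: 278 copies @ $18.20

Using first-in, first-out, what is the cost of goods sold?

COGS = $11,804.30

Sale 1 (78) [FIFO — oldest first]: 74 @ $20.20 + 4 @ $23.50 = $1,588.80
Sale 2 (318) [FIFO — oldest first]: 37 @ $23.50 + 281 @ $18.85 = $6,166.35
Sale 3 (217) [FIFO — oldest first]: 99 @ $18.85 + 118 @ $18.50 = $4,049.15
Total COGS = $1,588.80 + $6,166.35 + $4,049.15 = $11,804.30
Ending inventory: 17 @ $18.50 + 103 @ $20.25 + 278 @ $18.20 = $7,459.85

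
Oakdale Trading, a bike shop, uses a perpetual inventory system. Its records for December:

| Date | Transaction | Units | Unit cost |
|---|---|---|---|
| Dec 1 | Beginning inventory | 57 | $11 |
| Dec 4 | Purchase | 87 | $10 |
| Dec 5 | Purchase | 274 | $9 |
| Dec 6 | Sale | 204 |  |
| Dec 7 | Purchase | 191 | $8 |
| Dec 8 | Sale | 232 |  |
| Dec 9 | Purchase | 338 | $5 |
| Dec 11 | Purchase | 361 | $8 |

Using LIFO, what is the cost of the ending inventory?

Dec 6, 204 sold [LIFO — newest first]: 204 @ $9 = $1,836
Dec 8, 232 sold [LIFO — newest first]: 191 @ $8 + 41 @ $9 = $1,897
Total COGS = $1,836 + $1,897 = $3,733
Ending inventory: 57 @ $11 + 87 @ $10 + 29 @ $9 + 338 @ $5 + 361 @ $8 = $6,336
Check: goods available $10,069 = COGS $3,733 + ending $6,336

Ending inventory = $6,336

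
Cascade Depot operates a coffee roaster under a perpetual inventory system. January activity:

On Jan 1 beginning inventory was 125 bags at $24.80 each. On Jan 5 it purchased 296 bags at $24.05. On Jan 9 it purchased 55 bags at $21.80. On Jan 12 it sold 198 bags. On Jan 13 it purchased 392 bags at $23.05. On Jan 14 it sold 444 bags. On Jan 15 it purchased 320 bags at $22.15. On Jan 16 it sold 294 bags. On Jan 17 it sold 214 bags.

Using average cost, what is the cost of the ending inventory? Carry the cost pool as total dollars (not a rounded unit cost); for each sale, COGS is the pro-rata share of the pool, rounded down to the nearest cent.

Ending inventory = $861.98

After Jan 1: 125 on hand, pool $3,100.00 (≈ $24.8000 each)
After Jan 5: 421 on hand, pool $10,218.80 (≈ $24.2727 each)
After Jan 9: 476 on hand, pool $11,417.80 (≈ $23.9870 each)
Jan 12, sell 198: 198/476 × $11,417.80 → $4,749.42
After Jan 13: 670 on hand, pool $15,703.98 (≈ $23.4388 each)
Jan 14, sell 444: 444/670 × $15,703.98 → $10,406.81
After Jan 15: 546 on hand, pool $12,385.17 (≈ $22.6835 each)
Jan 16, sell 294: 294/546 × $12,385.17 → $6,668.93
Jan 17, sell 214: 214/252 × $5,716.24 → $4,854.26
Total COGS = $4,749.42 + $10,406.81 + $6,668.93 + $4,854.26 = $26,679.42
Ending inventory (cost pool remaining) = $861.98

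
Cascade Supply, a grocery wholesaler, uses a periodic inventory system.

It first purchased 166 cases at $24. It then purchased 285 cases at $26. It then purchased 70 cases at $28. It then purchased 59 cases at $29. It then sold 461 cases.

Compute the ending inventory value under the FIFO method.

Ending inventory = $3,391

Sale 1 (461) [FIFO — oldest first]: 166 @ $24 + 285 @ $26 + 10 @ $28 = $11,674
Ending inventory: 60 @ $28 + 59 @ $29 = $3,391
Check: goods available $15,065 = COGS $11,674 + ending $3,391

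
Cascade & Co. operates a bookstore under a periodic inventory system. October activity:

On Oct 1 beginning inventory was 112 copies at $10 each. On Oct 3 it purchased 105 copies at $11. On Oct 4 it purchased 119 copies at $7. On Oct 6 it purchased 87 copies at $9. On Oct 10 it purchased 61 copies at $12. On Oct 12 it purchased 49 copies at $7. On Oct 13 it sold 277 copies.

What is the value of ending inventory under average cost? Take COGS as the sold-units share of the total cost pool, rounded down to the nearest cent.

Oct 13, sell 277: 277/533 × $4,966.00 → $2,580.82
Ending inventory (cost pool remaining) = $2,385.18

Ending inventory = $2,385.18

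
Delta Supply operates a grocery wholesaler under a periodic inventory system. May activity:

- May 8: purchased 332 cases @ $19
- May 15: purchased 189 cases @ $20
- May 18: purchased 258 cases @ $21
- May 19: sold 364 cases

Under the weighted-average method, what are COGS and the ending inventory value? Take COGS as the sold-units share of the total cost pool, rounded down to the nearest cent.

COGS = $7,245.42; ending inventory = $8,260.58

May 19, sell 364: 364/779 × $15,506.00 → $7,245.42
Ending inventory (cost pool remaining) = $8,260.58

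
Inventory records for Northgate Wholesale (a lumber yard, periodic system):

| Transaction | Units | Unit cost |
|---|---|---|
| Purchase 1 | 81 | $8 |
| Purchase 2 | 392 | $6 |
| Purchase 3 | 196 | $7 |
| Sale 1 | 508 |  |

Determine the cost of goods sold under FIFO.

COGS = $3,245

Sale 1 (508) [FIFO — oldest first]: 81 @ $8 + 392 @ $6 + 35 @ $7 = $3,245
Ending inventory: 161 @ $7 = $1,127
Check: goods available $4,372 = COGS $3,245 + ending $1,127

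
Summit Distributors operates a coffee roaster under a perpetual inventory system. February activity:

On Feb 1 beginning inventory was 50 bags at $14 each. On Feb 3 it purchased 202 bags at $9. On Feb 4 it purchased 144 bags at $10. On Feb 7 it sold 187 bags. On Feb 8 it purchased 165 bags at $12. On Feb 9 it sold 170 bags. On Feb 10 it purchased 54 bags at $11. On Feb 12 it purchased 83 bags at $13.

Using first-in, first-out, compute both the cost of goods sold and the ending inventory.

COGS = $3,568; ending inventory = $4,043

Feb 7, 187 sold [FIFO — oldest first]: 50 @ $14 + 137 @ $9 = $1,933
Feb 9, 170 sold [FIFO — oldest first]: 65 @ $9 + 105 @ $10 = $1,635
Total COGS = $1,933 + $1,635 = $3,568
Ending inventory: 39 @ $10 + 165 @ $12 + 54 @ $11 + 83 @ $13 = $4,043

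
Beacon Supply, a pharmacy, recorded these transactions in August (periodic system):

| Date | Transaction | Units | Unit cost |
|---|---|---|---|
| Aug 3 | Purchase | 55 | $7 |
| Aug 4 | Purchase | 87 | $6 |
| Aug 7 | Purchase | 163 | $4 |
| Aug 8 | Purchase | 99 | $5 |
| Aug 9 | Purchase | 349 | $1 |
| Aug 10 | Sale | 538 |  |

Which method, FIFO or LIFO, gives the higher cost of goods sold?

FIFO

FIFO COGS: 55 @ $7 + 87 @ $6 + 163 @ $4 + 99 @ $5 + 134 @ $1 = $2,188
LIFO COGS: 349 @ $1 + 99 @ $5 + 90 @ $4 = $1,204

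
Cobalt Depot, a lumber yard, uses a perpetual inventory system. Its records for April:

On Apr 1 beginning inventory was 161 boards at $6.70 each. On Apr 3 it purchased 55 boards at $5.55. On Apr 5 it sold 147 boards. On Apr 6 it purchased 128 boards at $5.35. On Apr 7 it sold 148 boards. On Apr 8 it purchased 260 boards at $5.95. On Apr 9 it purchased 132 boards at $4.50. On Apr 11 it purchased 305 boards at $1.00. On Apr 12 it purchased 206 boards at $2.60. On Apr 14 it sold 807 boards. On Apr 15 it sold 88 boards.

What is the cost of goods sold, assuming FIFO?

COGS = $4,902.15

Apr 5, 147 sold [FIFO — oldest first]: 147 @ $6.70 = $984.90
Apr 7, 148 sold [FIFO — oldest first]: 14 @ $6.70 + 55 @ $5.55 + 79 @ $5.35 = $821.70
Apr 14, 807 sold [FIFO — oldest first]: 49 @ $5.35 + 260 @ $5.95 + 132 @ $4.50 + 305 @ $1.00 + 61 @ $2.60 = $2,866.75
Apr 15, 88 sold [FIFO — oldest first]: 88 @ $2.60 = $228.80
Total COGS = $984.90 + $821.70 + $2,866.75 + $228.80 = $4,902.15
Ending inventory: 57 @ $2.60 = $148.20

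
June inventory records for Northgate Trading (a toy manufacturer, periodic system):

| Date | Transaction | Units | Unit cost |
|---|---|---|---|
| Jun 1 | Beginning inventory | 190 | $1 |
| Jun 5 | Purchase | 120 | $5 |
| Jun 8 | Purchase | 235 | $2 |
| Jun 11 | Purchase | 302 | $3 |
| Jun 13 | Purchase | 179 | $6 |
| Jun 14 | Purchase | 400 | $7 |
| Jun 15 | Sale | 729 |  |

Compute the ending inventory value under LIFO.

Ending inventory = $1,716

Jun 15, 729 sold [LIFO — newest first]: 400 @ $7 + 179 @ $6 + 150 @ $3 = $4,324
Ending inventory: 190 @ $1 + 120 @ $5 + 235 @ $2 + 152 @ $3 = $1,716
Check: goods available $6,040 = COGS $4,324 + ending $1,716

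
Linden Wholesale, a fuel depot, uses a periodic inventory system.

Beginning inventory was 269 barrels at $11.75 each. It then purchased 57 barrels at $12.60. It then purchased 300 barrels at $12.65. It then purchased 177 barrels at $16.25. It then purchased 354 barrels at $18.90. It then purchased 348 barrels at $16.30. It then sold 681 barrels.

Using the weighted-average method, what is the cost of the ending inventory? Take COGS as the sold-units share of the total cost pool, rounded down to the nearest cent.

Sale 1, sell 681: 681/1505 × $22,913.20 → $10,368.03
Ending inventory (cost pool remaining) = $12,545.17

Ending inventory = $12,545.17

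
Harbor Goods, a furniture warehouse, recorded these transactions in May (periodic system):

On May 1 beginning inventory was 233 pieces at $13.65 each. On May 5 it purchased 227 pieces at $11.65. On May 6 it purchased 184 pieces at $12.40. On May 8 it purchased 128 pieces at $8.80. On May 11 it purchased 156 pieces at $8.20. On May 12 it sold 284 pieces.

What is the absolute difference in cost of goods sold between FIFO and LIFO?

$1,369.00

FIFO COGS: 233 @ $13.65 + 51 @ $11.65 = $3,774.60
LIFO COGS: 156 @ $8.20 + 128 @ $8.80 = $2,405.60
Difference = |$3,774.60 − $2,405.60| = $1,369.00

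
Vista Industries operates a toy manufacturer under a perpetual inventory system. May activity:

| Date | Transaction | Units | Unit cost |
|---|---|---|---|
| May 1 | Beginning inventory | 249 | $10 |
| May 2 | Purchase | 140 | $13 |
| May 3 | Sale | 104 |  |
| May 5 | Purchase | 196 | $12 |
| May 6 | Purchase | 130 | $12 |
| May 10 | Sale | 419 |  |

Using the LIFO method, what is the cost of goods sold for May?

COGS = $6,302

May 3, 104 sold [LIFO — newest first]: 104 @ $13 = $1,352
May 10, 419 sold [LIFO — newest first]: 130 @ $12 + 196 @ $12 + 36 @ $13 + 57 @ $10 = $4,950
Total COGS = $1,352 + $4,950 = $6,302
Ending inventory: 192 @ $10 = $1,920
Check: goods available $8,222 = COGS $6,302 + ending $1,920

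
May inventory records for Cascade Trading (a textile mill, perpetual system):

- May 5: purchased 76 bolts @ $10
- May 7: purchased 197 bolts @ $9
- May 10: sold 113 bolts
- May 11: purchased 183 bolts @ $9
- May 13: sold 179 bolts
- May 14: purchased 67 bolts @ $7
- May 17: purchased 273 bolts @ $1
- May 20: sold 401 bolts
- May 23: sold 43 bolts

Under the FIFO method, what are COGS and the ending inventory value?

COGS = $4,862; ending inventory = $60

May 10, 113 sold [FIFO — oldest first]: 76 @ $10 + 37 @ $9 = $1,093
May 13, 179 sold [FIFO — oldest first]: 160 @ $9 + 19 @ $9 = $1,611
May 20, 401 sold [FIFO — oldest first]: 164 @ $9 + 67 @ $7 + 170 @ $1 = $2,115
May 23, 43 sold [FIFO — oldest first]: 43 @ $1 = $43
Total COGS = $1,093 + $1,611 + $2,115 + $43 = $4,862
Ending inventory: 60 @ $1 = $60
Check: goods available $4,922 = COGS $4,862 + ending $60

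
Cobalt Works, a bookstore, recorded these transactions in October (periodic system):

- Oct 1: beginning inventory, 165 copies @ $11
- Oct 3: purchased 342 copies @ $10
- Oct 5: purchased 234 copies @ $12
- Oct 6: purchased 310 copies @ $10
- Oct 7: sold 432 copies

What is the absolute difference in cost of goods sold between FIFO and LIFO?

FIFO COGS: 165 @ $11 + 267 @ $10 = $4,485
LIFO COGS: 310 @ $10 + 122 @ $12 = $4,564
Difference = |$4,485 − $4,564| = $79

$79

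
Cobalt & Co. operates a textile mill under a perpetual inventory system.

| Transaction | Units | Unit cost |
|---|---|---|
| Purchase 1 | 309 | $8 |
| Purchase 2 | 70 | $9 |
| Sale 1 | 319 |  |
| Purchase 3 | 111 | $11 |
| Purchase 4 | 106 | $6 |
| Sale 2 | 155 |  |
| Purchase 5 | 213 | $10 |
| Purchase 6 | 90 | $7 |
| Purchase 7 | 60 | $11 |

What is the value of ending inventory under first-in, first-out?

Sale 1 (319) [FIFO — oldest first]: 309 @ $8 + 10 @ $9 = $2,562
Sale 2 (155) [FIFO — oldest first]: 60 @ $9 + 95 @ $11 = $1,585
Total COGS = $2,562 + $1,585 = $4,147
Ending inventory: 16 @ $11 + 106 @ $6 + 213 @ $10 + 90 @ $7 + 60 @ $11 = $4,232

Ending inventory = $4,232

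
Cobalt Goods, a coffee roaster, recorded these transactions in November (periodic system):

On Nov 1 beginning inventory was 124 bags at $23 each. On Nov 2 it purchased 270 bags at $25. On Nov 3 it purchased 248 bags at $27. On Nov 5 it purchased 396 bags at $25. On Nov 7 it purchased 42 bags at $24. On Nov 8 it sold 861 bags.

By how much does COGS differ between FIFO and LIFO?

$206

FIFO COGS: 124 @ $23 + 270 @ $25 + 248 @ $27 + 219 @ $25 = $21,773
LIFO COGS: 42 @ $24 + 396 @ $25 + 248 @ $27 + 175 @ $25 = $21,979
Difference = |$21,773 − $21,979| = $206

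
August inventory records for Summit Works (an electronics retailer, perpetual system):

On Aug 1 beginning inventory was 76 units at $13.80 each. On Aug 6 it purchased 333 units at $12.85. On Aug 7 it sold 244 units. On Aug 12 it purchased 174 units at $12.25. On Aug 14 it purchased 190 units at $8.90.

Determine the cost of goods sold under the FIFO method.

COGS = $3,207.60

Aug 7, 244 sold [FIFO — oldest first]: 76 @ $13.80 + 168 @ $12.85 = $3,207.60
Ending inventory: 165 @ $12.85 + 174 @ $12.25 + 190 @ $8.90 = $5,942.75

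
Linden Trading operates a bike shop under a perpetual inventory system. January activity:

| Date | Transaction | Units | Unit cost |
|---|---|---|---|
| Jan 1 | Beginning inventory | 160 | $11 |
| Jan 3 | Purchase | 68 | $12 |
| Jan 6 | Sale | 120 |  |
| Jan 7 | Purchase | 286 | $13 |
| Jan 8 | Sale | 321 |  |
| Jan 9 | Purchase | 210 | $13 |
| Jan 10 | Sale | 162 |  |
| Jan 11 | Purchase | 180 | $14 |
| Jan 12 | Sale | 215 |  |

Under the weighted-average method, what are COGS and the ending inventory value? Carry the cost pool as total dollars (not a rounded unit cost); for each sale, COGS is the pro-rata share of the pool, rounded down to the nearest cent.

COGS = $10,378.72; ending inventory = $1,165.28

After Jan 1: 160 on hand, pool $1,760.00 (≈ $11.0000 each)
After Jan 3: 228 on hand, pool $2,576.00 (≈ $11.2982 each)
Jan 6, sell 120: 120/228 × $2,576.00 → $1,355.78
After Jan 7: 394 on hand, pool $4,938.22 (≈ $12.5336 each)
Jan 8, sell 321: 321/394 × $4,938.22 → $4,023.27
After Jan 9: 283 on hand, pool $3,644.95 (≈ $12.8797 each)
Jan 10, sell 162: 162/283 × $3,644.95 → $2,086.50
After Jan 11: 301 on hand, pool $4,078.45 (≈ $13.5497 each)
Jan 12, sell 215: 215/301 × $4,078.45 → $2,913.17
Total COGS = $1,355.78 + $4,023.27 + $2,086.50 + $2,913.17 = $10,378.72
Ending inventory (cost pool remaining) = $1,165.28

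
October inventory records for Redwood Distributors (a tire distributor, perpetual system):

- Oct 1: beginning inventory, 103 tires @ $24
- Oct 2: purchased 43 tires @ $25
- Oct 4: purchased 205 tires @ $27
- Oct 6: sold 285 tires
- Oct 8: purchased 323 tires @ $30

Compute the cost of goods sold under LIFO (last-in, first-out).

Oct 6, 285 sold [LIFO — newest first]: 205 @ $27 + 43 @ $25 + 37 @ $24 = $7,498
Ending inventory: 66 @ $24 + 323 @ $30 = $11,274

COGS = $7,498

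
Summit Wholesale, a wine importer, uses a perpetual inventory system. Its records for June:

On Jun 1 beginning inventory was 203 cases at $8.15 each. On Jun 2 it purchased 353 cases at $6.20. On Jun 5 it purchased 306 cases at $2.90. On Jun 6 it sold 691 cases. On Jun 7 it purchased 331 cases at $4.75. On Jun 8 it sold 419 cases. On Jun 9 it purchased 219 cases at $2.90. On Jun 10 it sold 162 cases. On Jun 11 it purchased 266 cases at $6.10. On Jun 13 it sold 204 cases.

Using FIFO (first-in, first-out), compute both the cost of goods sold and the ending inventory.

COGS = $7,328.20; ending inventory = $1,232.20

Jun 6, 691 sold [FIFO — oldest first]: 203 @ $8.15 + 353 @ $6.20 + 135 @ $2.90 = $4,234.55
Jun 8, 419 sold [FIFO — oldest first]: 171 @ $2.90 + 248 @ $4.75 = $1,673.90
Jun 10, 162 sold [FIFO — oldest first]: 83 @ $4.75 + 79 @ $2.90 = $623.35
Jun 13, 204 sold [FIFO — oldest first]: 140 @ $2.90 + 64 @ $6.10 = $796.40
Total COGS = $4,234.55 + $1,673.90 + $623.35 + $796.40 = $7,328.20
Ending inventory: 202 @ $6.10 = $1,232.20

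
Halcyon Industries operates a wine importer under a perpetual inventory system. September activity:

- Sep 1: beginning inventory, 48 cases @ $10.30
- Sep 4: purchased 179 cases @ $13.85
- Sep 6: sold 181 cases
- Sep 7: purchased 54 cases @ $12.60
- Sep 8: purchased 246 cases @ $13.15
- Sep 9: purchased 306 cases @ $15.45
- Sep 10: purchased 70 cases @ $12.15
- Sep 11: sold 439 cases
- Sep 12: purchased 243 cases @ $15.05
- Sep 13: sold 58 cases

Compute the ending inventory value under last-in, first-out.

Sep 6, 181 sold [LIFO — newest first]: 179 @ $13.85 + 2 @ $10.30 = $2,499.75
Sep 11, 439 sold [LIFO — newest first]: 70 @ $12.15 + 306 @ $15.45 + 63 @ $13.15 = $6,406.65
Sep 13, 58 sold [LIFO — newest first]: 58 @ $15.05 = $872.90
Total COGS = $2,499.75 + $6,406.65 + $872.90 = $9,779.30
Ending inventory: 46 @ $10.30 + 54 @ $12.60 + 183 @ $13.15 + 185 @ $15.05 = $6,344.90
Check: goods available $16,124.20 = COGS $9,779.30 + ending $6,344.90

Ending inventory = $6,344.90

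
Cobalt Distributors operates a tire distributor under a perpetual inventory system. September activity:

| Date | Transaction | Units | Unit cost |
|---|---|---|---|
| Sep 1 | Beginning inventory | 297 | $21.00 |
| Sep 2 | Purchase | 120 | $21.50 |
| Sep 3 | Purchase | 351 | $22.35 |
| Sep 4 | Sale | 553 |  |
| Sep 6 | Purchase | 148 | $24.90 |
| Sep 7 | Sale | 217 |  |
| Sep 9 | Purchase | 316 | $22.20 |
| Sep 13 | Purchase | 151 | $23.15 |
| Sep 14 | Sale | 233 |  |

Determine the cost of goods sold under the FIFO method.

Sep 4, 553 sold [FIFO — oldest first]: 297 @ $21.00 + 120 @ $21.50 + 136 @ $22.35 = $11,856.60
Sep 7, 217 sold [FIFO — oldest first]: 215 @ $22.35 + 2 @ $24.90 = $4,855.05
Sep 14, 233 sold [FIFO — oldest first]: 146 @ $24.90 + 87 @ $22.20 = $5,566.80
Total COGS = $11,856.60 + $4,855.05 + $5,566.80 = $22,278.45
Ending inventory: 229 @ $22.20 + 151 @ $23.15 = $8,579.45

COGS = $22,278.45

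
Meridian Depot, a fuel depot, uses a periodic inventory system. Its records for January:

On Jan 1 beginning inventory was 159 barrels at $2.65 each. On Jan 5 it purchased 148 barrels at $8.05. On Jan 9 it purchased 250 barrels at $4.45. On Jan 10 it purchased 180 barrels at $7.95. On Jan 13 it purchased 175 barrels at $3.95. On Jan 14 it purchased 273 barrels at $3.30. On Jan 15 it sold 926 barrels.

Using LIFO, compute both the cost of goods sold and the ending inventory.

COGS = $4,522.05; ending inventory = $1,226.35

Jan 15, 926 sold [LIFO — newest first]: 273 @ $3.30 + 175 @ $3.95 + 180 @ $7.95 + 250 @ $4.45 + 48 @ $8.05 = $4,522.05
Ending inventory: 159 @ $2.65 + 100 @ $8.05 = $1,226.35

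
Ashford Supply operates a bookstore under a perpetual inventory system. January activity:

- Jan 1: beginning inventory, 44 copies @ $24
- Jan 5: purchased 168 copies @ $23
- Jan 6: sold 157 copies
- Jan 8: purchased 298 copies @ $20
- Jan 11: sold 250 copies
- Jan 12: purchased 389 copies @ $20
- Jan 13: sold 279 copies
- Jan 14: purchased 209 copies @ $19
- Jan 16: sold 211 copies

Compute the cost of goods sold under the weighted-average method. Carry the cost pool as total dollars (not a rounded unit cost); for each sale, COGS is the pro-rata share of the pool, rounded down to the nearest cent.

After Jan 1: 44 on hand, pool $1,056.00 (≈ $24.0000 each)
After Jan 5: 212 on hand, pool $4,920.00 (≈ $23.2075 each)
Jan 6, sell 157: 157/212 × $4,920.00 → $3,643.58
After Jan 8: 353 on hand, pool $7,236.42 (≈ $20.4998 each)
Jan 11, sell 250: 250/353 × $7,236.42 → $5,124.94
After Jan 12: 492 on hand, pool $9,891.48 (≈ $20.1046 each)
Jan 13, sell 279: 279/492 × $9,891.48 → $5,609.19
After Jan 14: 422 on hand, pool $8,253.29 (≈ $19.5576 each)
Jan 16, sell 211: 211/422 × $8,253.29 → $4,126.64
Total COGS = $3,643.58 + $5,124.94 + $5,609.19 + $4,126.64 = $18,504.35
Ending inventory (cost pool remaining) = $4,126.65
Check: goods available $22,631.00 = COGS $18,504.35 + ending $4,126.65

COGS = $18,504.35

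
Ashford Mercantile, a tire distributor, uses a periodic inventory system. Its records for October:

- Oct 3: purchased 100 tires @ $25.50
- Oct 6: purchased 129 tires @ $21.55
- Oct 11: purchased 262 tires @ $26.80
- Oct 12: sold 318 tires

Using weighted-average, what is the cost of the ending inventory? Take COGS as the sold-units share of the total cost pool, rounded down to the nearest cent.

Oct 12, sell 318: 318/491 × $12,351.55 → $7,999.57
Ending inventory (cost pool remaining) = $4,351.98
Check: goods available $12,351.55 = COGS $7,999.57 + ending $4,351.98

Ending inventory = $4,351.98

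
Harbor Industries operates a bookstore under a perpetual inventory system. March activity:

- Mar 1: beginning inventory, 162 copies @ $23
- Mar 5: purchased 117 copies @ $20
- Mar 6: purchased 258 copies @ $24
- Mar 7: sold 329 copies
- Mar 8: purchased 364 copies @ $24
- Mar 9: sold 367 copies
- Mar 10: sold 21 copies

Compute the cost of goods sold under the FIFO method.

COGS = $16,578

Mar 7, 329 sold [FIFO — oldest first]: 162 @ $23 + 117 @ $20 + 50 @ $24 = $7,266
Mar 9, 367 sold [FIFO — oldest first]: 208 @ $24 + 159 @ $24 = $8,808
Mar 10, 21 sold [FIFO — oldest first]: 21 @ $24 = $504
Total COGS = $7,266 + $8,808 + $504 = $16,578
Ending inventory: 184 @ $24 = $4,416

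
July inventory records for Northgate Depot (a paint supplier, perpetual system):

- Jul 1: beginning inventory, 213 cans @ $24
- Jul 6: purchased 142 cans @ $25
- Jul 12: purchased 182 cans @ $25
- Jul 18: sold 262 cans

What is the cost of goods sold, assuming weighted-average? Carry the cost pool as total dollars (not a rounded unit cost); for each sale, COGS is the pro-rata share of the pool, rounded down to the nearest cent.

COGS = $6,446.07

After Jul 1: 213 on hand, pool $5,112.00 (≈ $24.0000 each)
After Jul 6: 355 on hand, pool $8,662.00 (≈ $24.4000 each)
After Jul 12: 537 on hand, pool $13,212.00 (≈ $24.6034 each)
Jul 18, sell 262: 262/537 × $13,212.00 → $6,446.07
Ending inventory (cost pool remaining) = $6,765.93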